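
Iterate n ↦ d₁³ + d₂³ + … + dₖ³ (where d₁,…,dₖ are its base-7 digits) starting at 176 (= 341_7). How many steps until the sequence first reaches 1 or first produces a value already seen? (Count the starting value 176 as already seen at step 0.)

176 = (3,4,1)_7 → 92
92 = (1,6,1)_7 → 218
218 = (4,3,1)_7 → 92  — 92 repeats.
That took 3 steps.

3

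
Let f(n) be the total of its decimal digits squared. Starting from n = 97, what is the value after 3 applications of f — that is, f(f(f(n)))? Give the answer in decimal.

97 → 130
130 → 10
10 → 1

1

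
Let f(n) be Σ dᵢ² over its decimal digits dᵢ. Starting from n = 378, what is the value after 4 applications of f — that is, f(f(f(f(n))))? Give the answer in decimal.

65

378 → 122
122 → 9
9 → 81
81 → 65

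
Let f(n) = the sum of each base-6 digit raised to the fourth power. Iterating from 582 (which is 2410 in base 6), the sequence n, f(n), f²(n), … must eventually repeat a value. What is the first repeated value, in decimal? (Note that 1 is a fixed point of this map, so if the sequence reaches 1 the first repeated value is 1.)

582 = (2,4,1,0)_6 → 2⁴ + 4⁴ + 1⁴ + 0⁴ = 273
273 = (1,1,3,3)_6 → 1⁴ + 1⁴ + 3⁴ + 3⁴ = 164
164 = (4,3,2)_6 → 4⁴ + 3⁴ + 2⁴ = 353
353 = (1,3,4,5)_6 → 1⁴ + 3⁴ + 4⁴ + 5⁴ = 963
963 = (4,2,4,3)_6 → 4⁴ + 2⁴ + 4⁴ + 3⁴ = 609
609 = (2,4,5,3)_6 → 2⁴ + 4⁴ + 5⁴ + 3⁴ = 978
978 = (4,3,1,0)_6 → 4⁴ + 3⁴ + 1⁴ + 0⁴ = 338
338 = (1,3,2,2)_6 → 1⁴ + 3⁴ + 2⁴ + 2⁴ = 114
114 = (3,1,0)_6 → 3⁴ + 1⁴ + 0⁴ = 82
82 = (2,1,4)_6 → 2⁴ + 1⁴ + 4⁴ = 273  — 273 already appeared earlier.

273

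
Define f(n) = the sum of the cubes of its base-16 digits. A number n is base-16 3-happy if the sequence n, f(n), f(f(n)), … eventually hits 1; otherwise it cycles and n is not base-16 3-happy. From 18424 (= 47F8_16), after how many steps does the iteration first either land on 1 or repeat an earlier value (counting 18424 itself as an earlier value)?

7

18424 = (4,7,15,8)_16 → 4³ + 7³ + 15³ + 8³ = 4294
4294 = (1,0,12,6)_16 → 1³ + 0³ + 12³ + 6³ = 1945
1945 = (7,9,9)_16 → 7³ + 9³ + 9³ = 1801
1801 = (7,0,9)_16 → 7³ + 0³ + 9³ = 1072
1072 = (4,3,0)_16 → 4³ + 3³ + 0³ = 91
91 = (5,11)_16 → 5³ + 11³ = 1456
1456 = (5,11,0)_16 → 5³ + 11³ + 0³ = 1456  — 1456 repeats.
That took 7 steps.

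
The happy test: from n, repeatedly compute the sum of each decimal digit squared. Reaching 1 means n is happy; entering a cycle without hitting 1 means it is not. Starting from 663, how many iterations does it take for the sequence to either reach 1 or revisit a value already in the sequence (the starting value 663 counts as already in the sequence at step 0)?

663 → 6² + 6² + 3² = 81
81 → 8² + 1² = 65
65 → 6² + 5² = 61
61 → 6² + 1² = 37
37 → 3² + 7² = 58
58 → 5² + 8² = 89
89 → 8² + 9² = 145
145 → 1² + 4² + 5² = 42
42 → 4² + 2² = 20
20 → 2² + 0² = 4
4 → 4² = 16
16 → 1² + 6² = 37  — 37 repeats.
That took 12 steps.

12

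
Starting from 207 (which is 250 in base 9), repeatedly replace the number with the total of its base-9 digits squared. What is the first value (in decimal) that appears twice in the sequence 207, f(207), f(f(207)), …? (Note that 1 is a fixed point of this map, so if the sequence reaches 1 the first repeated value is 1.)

207 = (2,5,0)_9 → 2² + 5² + 0² = 29
29 = (3,2)_9 → 3² + 2² = 13
13 = (1,4)_9 → 1² + 4² = 17
17 = (1,8)_9 → 1² + 8² = 65
65 = (7,2)_9 → 7² + 2² = 53
53 = (5,8)_9 → 5² + 8² = 89
89 = (1,0,8)_9 → 1² + 0² + 8² = 65  — 65 already appeared earlier.

65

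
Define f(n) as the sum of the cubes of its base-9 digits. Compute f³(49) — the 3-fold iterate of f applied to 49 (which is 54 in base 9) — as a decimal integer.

49 = (5,4)_9 → 189
189 = (2,3,0)_9 → 35
35 = (3,8)_9 → 539

539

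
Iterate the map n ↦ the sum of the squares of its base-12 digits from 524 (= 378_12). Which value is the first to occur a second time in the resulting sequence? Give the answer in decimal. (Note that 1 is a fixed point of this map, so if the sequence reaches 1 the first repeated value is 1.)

524 = (3,7,8)_12 → 3² + 7² + 8² = 122
122 = (10,2)_12 → 10² + 2² = 104
104 = (8,8)_12 → 8² + 8² = 128
128 = (10,8)_12 → 10² + 8² = 164
164 = (1,1,8)_12 → 1² + 1² + 8² = 66
66 = (5,6)_12 → 5² + 6² = 61
61 = (5,1)_12 → 5² + 1² = 26
26 = (2,2)_12 → 2² + 2² = 8
8 = (8)_12 → 8² = 64
64 = (5,4)_12 → 5² + 4² = 41
41 = (3,5)_12 → 3² + 5² = 34
34 = (2,10)_12 → 2² + 10² = 104  — 104 already appeared earlier.

104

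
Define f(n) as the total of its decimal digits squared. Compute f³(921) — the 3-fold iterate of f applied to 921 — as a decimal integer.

921 → 86
86 → 100
100 → 1

1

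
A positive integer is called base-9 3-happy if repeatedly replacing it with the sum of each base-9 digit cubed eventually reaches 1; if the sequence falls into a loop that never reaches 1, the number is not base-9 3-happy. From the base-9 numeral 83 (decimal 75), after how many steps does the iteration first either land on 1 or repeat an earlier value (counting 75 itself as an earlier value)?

75 = (8,3)_9 → 8³ + 3³ = 539
539 = (6,5,8)_9 → 6³ + 5³ + 8³ = 853
853 = (1,1,4,7)_9 → 1³ + 1³ + 4³ + 7³ = 409
409 = (5,0,4)_9 → 5³ + 0³ + 4³ = 189
189 = (2,3,0)_9 → 2³ + 3³ + 0³ = 35
35 = (3,8)_9 → 3³ + 8³ = 539  — 539 repeats.
That took 6 steps.

6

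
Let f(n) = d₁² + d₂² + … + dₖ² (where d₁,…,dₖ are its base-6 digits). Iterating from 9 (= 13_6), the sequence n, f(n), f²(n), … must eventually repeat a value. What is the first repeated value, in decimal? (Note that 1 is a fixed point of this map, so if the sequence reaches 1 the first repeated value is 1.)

17

9 = (1,3)_6 → 10
10 = (1,4)_6 → 17
17 = (2,5)_6 → 29
29 = (4,5)_6 → 41
41 = (1,0,5)_6 → 26
26 = (4,2)_6 → 20
20 = (3,2)_6 → 13
13 = (2,1)_6 → 5
5 = (5)_6 → 25
25 = (4,1)_6 → 17  — 17 already appeared earlier.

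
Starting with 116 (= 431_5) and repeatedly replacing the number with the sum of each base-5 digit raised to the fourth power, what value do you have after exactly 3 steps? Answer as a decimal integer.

354

116 = (4,3,1)_5 → 338
338 = (2,3,2,3)_5 → 194
194 = (1,2,3,4)_5 → 354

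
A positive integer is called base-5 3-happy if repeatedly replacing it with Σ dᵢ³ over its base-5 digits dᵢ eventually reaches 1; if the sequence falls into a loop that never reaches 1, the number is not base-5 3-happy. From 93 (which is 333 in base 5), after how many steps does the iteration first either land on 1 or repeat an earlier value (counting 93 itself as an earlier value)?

6

93 = (3,3,3)_5 → 3³ + 3³ + 3³ = 81
81 = (3,1,1)_5 → 3³ + 1³ + 1³ = 29
29 = (1,0,4)_5 → 1³ + 0³ + 4³ = 65
65 = (2,3,0)_5 → 2³ + 3³ + 0³ = 35
35 = (1,2,0)_5 → 1³ + 2³ + 0³ = 9
9 = (1,4)_5 → 1³ + 4³ = 65  — 65 repeats.
That took 6 steps.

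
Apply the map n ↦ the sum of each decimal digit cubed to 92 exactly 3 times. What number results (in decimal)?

92 → 9³ + 2³ = 737
737 → 7³ + 3³ + 7³ = 713
713 → 7³ + 1³ + 3³ = 371

371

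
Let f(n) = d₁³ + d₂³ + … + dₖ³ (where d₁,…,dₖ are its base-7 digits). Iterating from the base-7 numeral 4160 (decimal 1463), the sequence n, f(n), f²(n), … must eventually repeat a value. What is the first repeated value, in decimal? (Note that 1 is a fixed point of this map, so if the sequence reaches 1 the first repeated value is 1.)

251

1463 = (4,1,6,0)_7 → 4³ + 1³ + 6³ + 0³ = 64 + 1 + 216 + 0 = 281
281 = (5,5,1)_7 → 5³ + 5³ + 1³ = 125 + 125 + 1 = 251
251 = (5,0,6)_7 → 5³ + 0³ + 6³ = 125 + 0 + 216 = 341
341 = (6,6,5)_7 → 6³ + 6³ + 5³ = 216 + 216 + 125 = 557
557 = (1,4,2,4)_7 → 1³ + 4³ + 2³ + 4³ = 1 + 64 + 8 + 64 = 137
137 = (2,5,4)_7 → 2³ + 5³ + 4³ = 8 + 125 + 64 = 197
197 = (4,0,1)_7 → 4³ + 0³ + 1³ = 64 + 0 + 1 = 65
65 = (1,2,2)_7 → 1³ + 2³ + 2³ = 1 + 8 + 8 = 17
17 = (2,3)_7 → 2³ + 3³ = 8 + 27 = 35
35 = (5,0)_7 → 5³ + 0³ = 125 + 0 = 125
125 = (2,3,6)_7 → 2³ + 3³ + 6³ = 8 + 27 + 216 = 251  — 251 already appeared earlier.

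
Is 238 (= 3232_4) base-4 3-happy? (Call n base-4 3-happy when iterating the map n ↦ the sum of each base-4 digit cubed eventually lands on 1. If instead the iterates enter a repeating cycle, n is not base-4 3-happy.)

base-4 3-happy

238 = (3,2,3,2)_4 → 70
70 = (1,0,1,2)_4 → 10
10 = (2,2)_4 → 16
16 = (1,0,0)_4 → 1  — reached 1.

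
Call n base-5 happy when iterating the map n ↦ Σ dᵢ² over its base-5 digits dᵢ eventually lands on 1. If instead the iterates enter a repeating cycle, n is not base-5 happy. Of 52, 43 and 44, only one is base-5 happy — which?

52: 52 → 8 → 10 → 4 → 16 → 10  — repeats 10 (not base-5 happy)
43: 43 → 19 → 25 → 1  — reaches 1 (base-5 happy)
44: 44 → 26 → 2 → 4 → 16 → 10 → 4  — repeats 4 (not base-5 happy)

43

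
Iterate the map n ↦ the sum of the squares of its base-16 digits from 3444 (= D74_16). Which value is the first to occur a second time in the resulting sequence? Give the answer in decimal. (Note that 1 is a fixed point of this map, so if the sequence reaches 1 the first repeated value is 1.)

3444 = (13,7,4)_16 → 13² + 7² + 4² = 234
234 = (14,10)_16 → 14² + 10² = 296
296 = (1,2,8)_16 → 1² + 2² + 8² = 69
69 = (4,5)_16 → 4² + 5² = 41
41 = (2,9)_16 → 2² + 9² = 85
85 = (5,5)_16 → 5² + 5² = 50
50 = (3,2)_16 → 3² + 2² = 13
13 = (13)_16 → 13² = 169
169 = (10,9)_16 → 10² + 9² = 181
181 = (11,5)_16 → 11² + 5² = 146
146 = (9,2)_16 → 9² + 2² = 85  — 85 already appeared earlier.

85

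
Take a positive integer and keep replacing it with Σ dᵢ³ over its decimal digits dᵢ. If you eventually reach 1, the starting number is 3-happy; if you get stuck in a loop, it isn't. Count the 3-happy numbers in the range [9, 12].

1

9: 9 → 729 → 1080 → 513 → 153 → 153  — not 3-happy
10: 10 → 1  — 3-happy
11: 11 → 2 → 8 → 512 → 134 → 92 → 737 → 713 → 371 → 371  — not 3-happy
12: 12 → 9 → 729 → 1080 → 513 → 153 → 153  — not 3-happy
3-happy: 10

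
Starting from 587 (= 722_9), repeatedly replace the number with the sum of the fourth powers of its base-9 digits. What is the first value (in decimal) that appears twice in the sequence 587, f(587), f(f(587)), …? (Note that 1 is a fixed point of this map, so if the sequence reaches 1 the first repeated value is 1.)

587 = (7,2,2)_9 → 7⁴ + 2⁴ + 2⁴ = 2433
2433 = (3,3,0,3)_9 → 3⁴ + 3⁴ + 0⁴ + 3⁴ = 243
243 = (3,0,0)_9 → 3⁴ + 0⁴ + 0⁴ = 81
81 = (1,0,0)_9 → 1⁴ + 0⁴ + 0⁴ = 1  — reached the fixed point 1.
1 → 1, so 1 is the first repeated value.

1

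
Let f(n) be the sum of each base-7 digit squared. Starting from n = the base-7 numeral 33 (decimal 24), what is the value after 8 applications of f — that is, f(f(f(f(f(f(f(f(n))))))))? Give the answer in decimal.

8

24 = (3,3)_7 → 3² + 3² = 9 + 9 = 18
18 = (2,4)_7 → 2² + 4² = 4 + 16 = 20
20 = (2,6)_7 → 2² + 6² = 4 + 36 = 40
40 = (5,5)_7 → 5² + 5² = 25 + 25 = 50
50 = (1,0,1)_7 → 1² + 0² + 1² = 1 + 0 + 1 = 2
2 = (2)_7 → 2² = 4
4 = (4)_7 → 4² = 16
16 = (2,2)_7 → 2² + 2² = 4 + 4 = 8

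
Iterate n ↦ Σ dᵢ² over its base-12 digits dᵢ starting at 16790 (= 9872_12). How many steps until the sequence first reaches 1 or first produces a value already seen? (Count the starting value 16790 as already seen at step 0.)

16790 = (9,8,7,2)_12 → 9² + 8² + 7² + 2² = 81 + 64 + 49 + 4 = 198
198 = (1,4,6)_12 → 1² + 4² + 6² = 1 + 16 + 36 = 53
53 = (4,5)_12 → 4² + 5² = 16 + 25 = 41
41 = (3,5)_12 → 3² + 5² = 9 + 25 = 34
34 = (2,10)_12 → 2² + 10² = 4 + 100 = 104
104 = (8,8)_12 → 8² + 8² = 64 + 64 = 128
128 = (10,8)_12 → 10² + 8² = 100 + 64 = 164
164 = (1,1,8)_12 → 1² + 1² + 8² = 1 + 1 + 64 = 66
66 = (5,6)_12 → 5² + 6² = 25 + 36 = 61
61 = (5,1)_12 → 5² + 1² = 25 + 1 = 26
26 = (2,2)_12 → 2² + 2² = 4 + 4 = 8
8 = (8)_12 → 8² = 64
64 = (5,4)_12 → 5² + 4² = 25 + 16 = 41  — 41 repeats.
That took 13 steps.

13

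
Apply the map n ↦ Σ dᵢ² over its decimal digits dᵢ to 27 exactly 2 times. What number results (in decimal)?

27 → 2² + 7² = 53
53 → 5² + 3² = 34

34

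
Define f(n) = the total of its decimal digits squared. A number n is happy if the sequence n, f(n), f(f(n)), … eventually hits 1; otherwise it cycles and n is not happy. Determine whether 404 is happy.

happy

404 → 32
32 → 13
13 → 10
10 → 1  — reached 1.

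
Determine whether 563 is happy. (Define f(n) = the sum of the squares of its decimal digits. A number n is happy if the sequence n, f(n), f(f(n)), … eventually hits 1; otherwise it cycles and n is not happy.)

563 → 5² + 6² + 3² = 25 + 36 + 9 = 70
70 → 7² + 0² = 49 + 0 = 49
49 → 4² + 9² = 16 + 81 = 97
97 → 9² + 7² = 81 + 49 = 130
130 → 1² + 3² + 0² = 1 + 9 + 0 = 10
10 → 1² + 0² = 1 + 0 = 1  — reached 1.

happy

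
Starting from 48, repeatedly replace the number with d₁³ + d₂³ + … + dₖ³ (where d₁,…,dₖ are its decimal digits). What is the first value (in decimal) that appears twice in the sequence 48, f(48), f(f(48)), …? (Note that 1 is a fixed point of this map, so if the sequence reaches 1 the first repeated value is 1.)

153

48 → 4³ + 8³ = 64 + 512 = 576
576 → 5³ + 7³ + 6³ = 125 + 343 + 216 = 684
684 → 6³ + 8³ + 4³ = 216 + 512 + 64 = 792
792 → 7³ + 9³ + 2³ = 343 + 729 + 8 = 1080
1080 → 1³ + 0³ + 8³ + 0³ = 1 + 0 + 512 + 0 = 513
513 → 5³ + 1³ + 3³ = 125 + 1 + 27 = 153
153 → 1³ + 5³ + 3³ = 1 + 125 + 27 = 153  — 153 already appeared earlier.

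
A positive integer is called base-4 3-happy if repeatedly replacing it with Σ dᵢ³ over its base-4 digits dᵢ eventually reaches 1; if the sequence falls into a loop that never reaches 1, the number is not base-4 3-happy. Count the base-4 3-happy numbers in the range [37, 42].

37: 37 → 10 → 16 → 1  (reaches 1)
38: 38 → 17 → 2 → 8 → 8  (repeats 8)
39: 39 → 36 → 9 → 9  (repeats 9)
40: 40 → 16 → 1  (reaches 1)
41: 41 → 17 → 2 → 8 → 8  (repeats 8)
42: 42 → 24 → 9 → 9  (repeats 9)
base-4 3-happy: 37, 40

2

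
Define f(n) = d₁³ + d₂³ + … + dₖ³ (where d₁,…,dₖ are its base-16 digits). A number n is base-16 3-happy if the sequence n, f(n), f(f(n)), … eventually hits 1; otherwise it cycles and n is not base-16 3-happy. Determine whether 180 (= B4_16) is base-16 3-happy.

not base-16 3-happy

180 = (11,4)_16 → 11³ + 4³ = 1395
1395 = (5,7,3)_16 → 5³ + 7³ + 3³ = 495
495 = (1,14,15)_16 → 1³ + 14³ + 15³ = 6120
6120 = (1,7,14,8)_16 → 1³ + 7³ + 14³ + 8³ = 3600
3600 = (14,1,0)_16 → 14³ + 1³ + 0³ = 2745
2745 = (10,11,9)_16 → 10³ + 11³ + 9³ = 3060
3060 = (11,15,4)_16 → 11³ + 15³ + 4³ = 4770
4770 = (1,2,10,2)_16 → 1³ + 2³ + 10³ + 2³ = 1017
1017 = (3,15,9)_16 → 3³ + 15³ + 9³ = 4131
4131 = (1,0,2,3)_16 → 1³ + 0³ + 2³ + 3³ = 36
36 = (2,4)_16 → 2³ + 4³ = 72
72 = (4,8)_16 → 4³ + 8³ = 576
576 = (2,4,0)_16 → 2³ + 4³ + 0³ = 72  — 72 already seen; the sequence cycles without reaching 1.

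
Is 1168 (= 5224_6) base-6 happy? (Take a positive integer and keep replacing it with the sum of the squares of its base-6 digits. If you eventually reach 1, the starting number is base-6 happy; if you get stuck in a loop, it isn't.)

base-6 happy

1168 = (5,2,2,4)_6 → 5² + 2² + 2² + 4² = 25 + 4 + 4 + 16 = 49
49 = (1,2,1)_6 → 1² + 2² + 1² = 1 + 4 + 1 = 6
6 = (1,0)_6 → 1² + 0² = 1 + 0 = 1  — reached 1.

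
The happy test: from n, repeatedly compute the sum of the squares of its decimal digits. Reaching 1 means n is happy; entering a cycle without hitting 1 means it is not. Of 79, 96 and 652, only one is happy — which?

79: 79 → 130 → 10 → 1  — reaches 1 (happy)
96: 96 → 117 → 51 → 26 → 40 → 16 → 37 → 58 → 89 → 145 → 42 → 20 → 4 → 16  — repeats 16 (not happy)
652: 652 → 65 → 61 → 37 → 58 → 89 → 145 → 42 → 20 → 4 → 16 → 37  — repeats 37 (not happy)

79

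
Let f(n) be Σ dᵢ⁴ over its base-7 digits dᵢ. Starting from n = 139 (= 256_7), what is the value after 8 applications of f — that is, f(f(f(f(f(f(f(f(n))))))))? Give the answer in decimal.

139 = (2,5,6)_7 → 1937
1937 = (5,4,3,5)_7 → 1587
1587 = (4,4,2,5)_7 → 1153
1153 = (3,2,3,5)_7 → 803
803 = (2,2,2,5)_7 → 673
673 = (1,6,5,1)_7 → 1923
1923 = (5,4,1,5)_7 → 1507
1507 = (4,2,5,2)_7 → 913

913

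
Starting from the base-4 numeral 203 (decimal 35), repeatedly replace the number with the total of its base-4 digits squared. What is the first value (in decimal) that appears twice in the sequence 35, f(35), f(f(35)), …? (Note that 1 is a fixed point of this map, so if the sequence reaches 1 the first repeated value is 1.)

1

35 = (2,0,3)_4 → 13
13 = (3,1)_4 → 10
10 = (2,2)_4 → 8
8 = (2,0)_4 → 4
4 = (1,0)_4 → 1  — reached the fixed point 1.
1 → 1, so 1 is the first repeated value.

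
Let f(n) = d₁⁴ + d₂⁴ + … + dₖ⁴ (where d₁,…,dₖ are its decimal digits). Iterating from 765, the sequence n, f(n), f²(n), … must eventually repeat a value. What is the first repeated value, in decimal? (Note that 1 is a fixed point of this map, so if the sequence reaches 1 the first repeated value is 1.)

13139

765 → 4322
4322 → 369
369 → 7938
7938 → 13139
13139 → 6725
6725 → 4338
4338 → 4514
4514 → 1138
1138 → 4179
4179 → 9219
9219 → 13139  — 13139 already appeared earlier.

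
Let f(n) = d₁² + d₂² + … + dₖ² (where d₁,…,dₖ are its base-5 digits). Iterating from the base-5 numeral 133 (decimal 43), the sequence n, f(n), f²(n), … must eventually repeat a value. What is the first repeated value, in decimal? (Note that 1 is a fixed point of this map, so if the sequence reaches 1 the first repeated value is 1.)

43 = (1,3,3)_5 → 19
19 = (3,4)_5 → 25
25 = (1,0,0)_5 → 1  — reached the fixed point 1.
1 → 1, so 1 is the first repeated value.

1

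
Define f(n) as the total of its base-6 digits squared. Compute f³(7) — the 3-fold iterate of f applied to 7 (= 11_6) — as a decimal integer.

7 = (1,1)_6 → 1² + 1² = 2
2 = (2)_6 → 2² = 4
4 = (4)_6 → 4² = 16

16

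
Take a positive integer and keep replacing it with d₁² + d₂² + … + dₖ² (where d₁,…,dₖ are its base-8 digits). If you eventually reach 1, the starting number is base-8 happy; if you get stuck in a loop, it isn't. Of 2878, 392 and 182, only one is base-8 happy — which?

182

2878: 2878 → 126 → 86 → 41 → 26 → 13 → 26  — repeats 26 (not base-8 happy)
392: 392 → 37 → 41 → 26 → 13 → 26  — repeats 26 (not base-8 happy)
182: 182 → 76 → 18 → 8 → 1  — reaches 1 (base-8 happy)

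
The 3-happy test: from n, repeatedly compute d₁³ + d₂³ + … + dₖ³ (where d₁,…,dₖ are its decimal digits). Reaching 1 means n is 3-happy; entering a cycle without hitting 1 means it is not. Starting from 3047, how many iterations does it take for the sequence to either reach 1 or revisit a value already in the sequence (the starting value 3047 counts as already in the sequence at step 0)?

3047 → 3³ + 0³ + 4³ + 7³ = 434
434 → 4³ + 3³ + 4³ = 155
155 → 1³ + 5³ + 5³ = 251
251 → 2³ + 5³ + 1³ = 134
134 → 1³ + 3³ + 4³ = 92
92 → 9³ + 2³ = 737
737 → 7³ + 3³ + 7³ = 713
713 → 7³ + 1³ + 3³ = 371
371 → 3³ + 7³ + 1³ = 371  — 371 repeats.
That took 9 steps.

9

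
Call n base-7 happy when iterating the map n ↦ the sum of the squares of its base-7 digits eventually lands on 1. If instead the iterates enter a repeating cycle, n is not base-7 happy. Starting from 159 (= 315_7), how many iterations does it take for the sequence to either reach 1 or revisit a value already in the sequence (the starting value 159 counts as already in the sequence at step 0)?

3

159 = (3,1,5)_7 → 3² + 1² + 5² = 9 + 1 + 25 = 35
35 = (5,0)_7 → 5² + 0² = 25 + 0 = 25
25 = (3,4)_7 → 3² + 4² = 9 + 16 = 25  — 25 repeats.
That took 3 steps.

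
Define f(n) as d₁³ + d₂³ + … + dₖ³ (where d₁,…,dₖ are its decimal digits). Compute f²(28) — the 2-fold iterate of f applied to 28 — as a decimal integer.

28 → 2³ + 8³ = 520
520 → 5³ + 2³ + 0³ = 133

133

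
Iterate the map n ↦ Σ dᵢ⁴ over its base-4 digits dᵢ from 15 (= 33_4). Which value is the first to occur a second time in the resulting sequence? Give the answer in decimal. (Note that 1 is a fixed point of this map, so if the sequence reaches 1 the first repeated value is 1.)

81

15 = (3,3)_4 → 3⁴ + 3⁴ = 81 + 81 = 162
162 = (2,2,0,2)_4 → 2⁴ + 2⁴ + 0⁴ + 2⁴ = 16 + 16 + 0 + 16 = 48
48 = (3,0,0)_4 → 3⁴ + 0⁴ + 0⁴ = 81 + 0 + 0 = 81
81 = (1,1,0,1)_4 → 1⁴ + 1⁴ + 0⁴ + 1⁴ = 1 + 1 + 0 + 1 = 3
3 = (3)_4 → 3⁴ = 81  — 81 already appeared earlier.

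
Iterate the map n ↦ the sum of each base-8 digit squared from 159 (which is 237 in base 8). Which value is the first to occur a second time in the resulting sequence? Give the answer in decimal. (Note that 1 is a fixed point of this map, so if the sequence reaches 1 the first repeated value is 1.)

25

159 = (2,3,7)_8 → 62
62 = (7,6)_8 → 85
85 = (1,2,5)_8 → 30
30 = (3,6)_8 → 45
45 = (5,5)_8 → 50
50 = (6,2)_8 → 40
40 = (5,0)_8 → 25
25 = (3,1)_8 → 10
10 = (1,2)_8 → 5
5 = (5)_8 → 25  — 25 already appeared earlier.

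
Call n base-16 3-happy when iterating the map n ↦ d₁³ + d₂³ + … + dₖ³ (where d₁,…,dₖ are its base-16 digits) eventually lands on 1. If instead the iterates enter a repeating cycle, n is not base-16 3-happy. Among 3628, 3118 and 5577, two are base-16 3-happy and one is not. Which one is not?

3628: 3628 → 4480 → 514 → 16 → 1  — reaches 1 (base-16 3-happy)
3118: 3118 → 4480 → 514 → 16 → 1  — reaches 1 (base-16 3-happy)
5577: 5577 → 2583 → 1344 → 189 → 3528 → 4437 → 252 → 5103 → 6147 → 540 → 1737 → 2673 → 1344  — repeats 1344 (not base-16 3-happy)

5577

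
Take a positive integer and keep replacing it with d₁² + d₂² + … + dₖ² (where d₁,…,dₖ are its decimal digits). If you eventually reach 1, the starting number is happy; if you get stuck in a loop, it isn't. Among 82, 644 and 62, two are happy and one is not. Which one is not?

82: 82 → 68 → 100 → 1  — reaches 1 (happy)
644: 644 → 68 → 100 → 1  — reaches 1 (happy)
62: 62 → 40 → 16 → 37 → 58 → 89 → 145 → 42 → 20 → 4 → 16  — repeats 16 (not happy)

62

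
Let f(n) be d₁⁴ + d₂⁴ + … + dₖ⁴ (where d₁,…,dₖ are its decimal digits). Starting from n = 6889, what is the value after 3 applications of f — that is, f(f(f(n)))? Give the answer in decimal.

4354

6889 → 6⁴ + 8⁴ + 8⁴ + 9⁴ = 16049
16049 → 1⁴ + 6⁴ + 0⁴ + 4⁴ + 9⁴ = 8114
8114 → 8⁴ + 1⁴ + 1⁴ + 4⁴ = 4354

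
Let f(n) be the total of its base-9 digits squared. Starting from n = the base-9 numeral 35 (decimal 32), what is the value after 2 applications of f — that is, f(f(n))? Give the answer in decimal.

32 = (3,5)_9 → 3² + 5² = 9 + 25 = 34
34 = (3,7)_9 → 3² + 7² = 9 + 49 = 58

58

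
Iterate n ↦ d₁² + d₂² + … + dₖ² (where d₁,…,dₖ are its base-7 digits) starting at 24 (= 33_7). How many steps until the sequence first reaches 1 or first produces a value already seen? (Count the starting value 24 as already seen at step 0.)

24 = (3,3)_7 → 3² + 3² = 9 + 9 = 18
18 = (2,4)_7 → 2² + 4² = 4 + 16 = 20
20 = (2,6)_7 → 2² + 6² = 4 + 36 = 40
40 = (5,5)_7 → 5² + 5² = 25 + 25 = 50
50 = (1,0,1)_7 → 1² + 0² + 1² = 1 + 0 + 1 = 2
2 = (2)_7 → 2² = 4
4 = (4)_7 → 4² = 16
16 = (2,2)_7 → 2² + 2² = 4 + 4 = 8
8 = (1,1)_7 → 1² + 1² = 1 + 1 = 2  — 2 repeats.
That took 9 steps.

9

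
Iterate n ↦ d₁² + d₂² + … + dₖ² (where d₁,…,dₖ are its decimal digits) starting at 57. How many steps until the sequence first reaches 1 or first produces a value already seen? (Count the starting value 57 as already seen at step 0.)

57 → 5² + 7² = 25 + 49 = 74
74 → 7² + 4² = 49 + 16 = 65
65 → 6² + 5² = 36 + 25 = 61
61 → 6² + 1² = 36 + 1 = 37
37 → 3² + 7² = 9 + 49 = 58
58 → 5² + 8² = 25 + 64 = 89
89 → 8² + 9² = 64 + 81 = 145
145 → 1² + 4² + 5² = 1 + 16 + 25 = 42
42 → 4² + 2² = 16 + 4 = 20
20 → 2² + 0² = 4 + 0 = 4
4 → 4² = 16
16 → 1² + 6² = 1 + 36 = 37  — 37 repeats.
That took 12 steps.

12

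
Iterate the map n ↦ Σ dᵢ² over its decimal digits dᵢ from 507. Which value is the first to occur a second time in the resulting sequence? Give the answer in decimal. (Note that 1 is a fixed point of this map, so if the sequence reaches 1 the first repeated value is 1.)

507 → 5² + 0² + 7² = 74
74 → 7² + 4² = 65
65 → 6² + 5² = 61
61 → 6² + 1² = 37
37 → 3² + 7² = 58
58 → 5² + 8² = 89
89 → 8² + 9² = 145
145 → 1² + 4² + 5² = 42
42 → 4² + 2² = 20
20 → 2² + 0² = 4
4 → 4² = 16
16 → 1² + 6² = 37  — 37 already appeared earlier.

37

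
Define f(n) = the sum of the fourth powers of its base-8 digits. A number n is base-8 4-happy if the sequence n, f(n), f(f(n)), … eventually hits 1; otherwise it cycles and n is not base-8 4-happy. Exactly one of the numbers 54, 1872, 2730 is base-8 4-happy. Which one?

2730

54: 54 → 2592 → 881 → 1923 → 1458 → 2624 → 626 → 1314 → 544 → 257 → 257  — repeats 257 (not base-8 4-happy)
1872: 1872 → 722 → 114 → 1313 → 529 → 18 → 32 → 256 → 256  — repeats 256 (not base-8 4-happy)
2730: 2730 → 1282 → 288 → 512 → 1  — reaches 1 (base-8 4-happy)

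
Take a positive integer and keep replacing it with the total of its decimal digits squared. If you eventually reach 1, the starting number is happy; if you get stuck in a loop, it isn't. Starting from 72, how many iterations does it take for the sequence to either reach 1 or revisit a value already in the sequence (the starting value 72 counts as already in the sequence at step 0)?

14

72 → 7² + 2² = 53
53 → 5² + 3² = 34
34 → 3² + 4² = 25
25 → 2² + 5² = 29
29 → 2² + 9² = 85
85 → 8² + 5² = 89
89 → 8² + 9² = 145
145 → 1² + 4² + 5² = 42
42 → 4² + 2² = 20
20 → 2² + 0² = 4
4 → 4² = 16
16 → 1² + 6² = 37
37 → 3² + 7² = 58
58 → 5² + 8² = 89  — 89 repeats.
That took 14 steps.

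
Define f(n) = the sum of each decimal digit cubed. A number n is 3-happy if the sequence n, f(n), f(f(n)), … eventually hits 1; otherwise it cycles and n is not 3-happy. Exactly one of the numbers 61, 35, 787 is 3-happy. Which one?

787

61: 61 → 217 → 352 → 160 → 217  — repeats 217 (not 3-happy)
35: 35 → 152 → 134 → 92 → 737 → 713 → 371 → 371  — repeats 371 (not 3-happy)
787: 787 → 1198 → 1243 → 100 → 1  — reaches 1 (3-happy)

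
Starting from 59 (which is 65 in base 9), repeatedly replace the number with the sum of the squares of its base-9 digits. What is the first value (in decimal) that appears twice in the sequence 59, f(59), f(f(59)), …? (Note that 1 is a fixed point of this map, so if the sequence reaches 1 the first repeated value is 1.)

59 = (6,5)_9 → 61
61 = (6,7)_9 → 85
85 = (1,0,4)_9 → 17
17 = (1,8)_9 → 65
65 = (7,2)_9 → 53
53 = (5,8)_9 → 89
89 = (1,0,8)_9 → 65  — 65 already appeared earlier.

65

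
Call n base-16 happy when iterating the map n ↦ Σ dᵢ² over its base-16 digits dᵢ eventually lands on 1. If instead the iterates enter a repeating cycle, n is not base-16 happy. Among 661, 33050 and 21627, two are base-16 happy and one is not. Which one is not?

21627

661: 661 → 110 → 232 → 260 → 17 → 2 → 4 → 16 → 1  — reaches 1 (base-16 happy)
33050: 33050 → 166 → 136 → 128 → 64 → 16 → 1  — reaches 1 (base-16 happy)
21627: 21627 → 211 → 178 → 125 → 218 → 269 → 170 → 200 → 208 → 169 → 181 → 146 → 85 → 50 → 13 → 169  — repeats 169 (not base-16 happy)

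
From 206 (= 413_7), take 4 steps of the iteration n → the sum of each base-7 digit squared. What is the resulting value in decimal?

10

206 = (4,1,3)_7 → 4² + 1² + 3² = 16 + 1 + 9 = 26
26 = (3,5)_7 → 3² + 5² = 9 + 25 = 34
34 = (4,6)_7 → 4² + 6² = 16 + 36 = 52
52 = (1,0,3)_7 → 1² + 0² + 3² = 1 + 0 + 9 = 10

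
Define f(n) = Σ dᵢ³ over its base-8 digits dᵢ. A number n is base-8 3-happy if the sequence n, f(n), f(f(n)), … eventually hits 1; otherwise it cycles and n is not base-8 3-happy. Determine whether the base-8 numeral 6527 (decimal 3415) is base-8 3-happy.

base-8 3-happy

3415 = (6,5,2,7)_8 → 6³ + 5³ + 2³ + 7³ = 216 + 125 + 8 + 343 = 692
692 = (1,2,6,4)_8 → 1³ + 2³ + 6³ + 4³ = 1 + 8 + 216 + 64 = 289
289 = (4,4,1)_8 → 4³ + 4³ + 1³ = 64 + 64 + 1 = 129
129 = (2,0,1)_8 → 2³ + 0³ + 1³ = 8 + 0 + 1 = 9
9 = (1,1)_8 → 1³ + 1³ = 1 + 1 = 2
2 = (2)_8 → 2³ = 8
8 = (1,0)_8 → 1³ + 0³ = 1 + 0 = 1  — reached 1.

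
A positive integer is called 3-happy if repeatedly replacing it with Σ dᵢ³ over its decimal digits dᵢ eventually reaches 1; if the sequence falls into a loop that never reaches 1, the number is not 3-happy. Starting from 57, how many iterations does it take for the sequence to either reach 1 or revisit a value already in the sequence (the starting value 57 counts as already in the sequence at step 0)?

6

57 → 5³ + 7³ = 468
468 → 4³ + 6³ + 8³ = 792
792 → 7³ + 9³ + 2³ = 1080
1080 → 1³ + 0³ + 8³ + 0³ = 513
513 → 5³ + 1³ + 3³ = 153
153 → 1³ + 5³ + 3³ = 153  — 153 repeats.
That took 6 steps.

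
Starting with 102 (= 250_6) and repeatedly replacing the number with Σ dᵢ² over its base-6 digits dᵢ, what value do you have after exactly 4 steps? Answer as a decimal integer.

20

102 = (2,5,0)_6 → 29
29 = (4,5)_6 → 41
41 = (1,0,5)_6 → 26
26 = (4,2)_6 → 20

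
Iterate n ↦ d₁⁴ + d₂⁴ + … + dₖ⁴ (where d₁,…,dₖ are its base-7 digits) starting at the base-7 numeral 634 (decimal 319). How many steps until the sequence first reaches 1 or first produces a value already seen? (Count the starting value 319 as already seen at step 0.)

319 = (6,3,4)_7 → 6⁴ + 3⁴ + 4⁴ = 1296 + 81 + 256 = 1633
1633 = (4,5,2,2)_7 → 4⁴ + 5⁴ + 2⁴ + 2⁴ = 256 + 625 + 16 + 16 = 913
913 = (2,4,4,3)_7 → 2⁴ + 4⁴ + 4⁴ + 3⁴ = 16 + 256 + 256 + 81 = 609
609 = (1,5,3,0)_7 → 1⁴ + 5⁴ + 3⁴ + 0⁴ = 1 + 625 + 81 + 0 = 707
707 = (2,0,3,0)_7 → 2⁴ + 0⁴ + 3⁴ + 0⁴ = 16 + 0 + 81 + 0 = 97
97 = (1,6,6)_7 → 1⁴ + 6⁴ + 6⁴ = 1 + 1296 + 1296 = 2593
2593 = (1,0,3,6,3)_7 → 1⁴ + 0⁴ + 3⁴ + 6⁴ + 3⁴ = 1 + 0 + 81 + 1296 + 81 = 1459
1459 = (4,1,5,3)_7 → 4⁴ + 1⁴ + 5⁴ + 3⁴ = 256 + 1 + 625 + 81 = 963
963 = (2,5,4,4)_7 → 2⁴ + 5⁴ + 4⁴ + 4⁴ = 16 + 625 + 256 + 256 = 1153
1153 = (3,2,3,5)_7 → 3⁴ + 2⁴ + 3⁴ + 5⁴ = 81 + 16 + 81 + 625 = 803
803 = (2,2,2,5)_7 → 2⁴ + 2⁴ + 2⁴ + 5⁴ = 16 + 16 + 16 + 625 = 673
673 = (1,6,5,1)_7 → 1⁴ + 6⁴ + 5⁴ + 1⁴ = 1 + 1296 + 625 + 1 = 1923
1923 = (5,4,1,5)_7 → 5⁴ + 4⁴ + 1⁴ + 5⁴ = 625 + 256 + 1 + 625 = 1507
1507 = (4,2,5,2)_7 → 4⁴ + 2⁴ + 5⁴ + 2⁴ = 256 + 16 + 625 + 16 = 913  — 913 repeats.
That took 14 steps.

14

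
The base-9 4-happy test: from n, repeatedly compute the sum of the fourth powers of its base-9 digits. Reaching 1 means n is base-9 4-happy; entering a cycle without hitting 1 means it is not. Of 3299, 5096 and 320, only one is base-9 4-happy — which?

3299: 3299 → 2433 → 243 → 81 → 1  — reaches 1 (base-9 4-happy)
5096: 5096 → 9504 → 338 → 882 → 4098 → 1956 → 1394 → 8194 → 290 → 722 → 8208 → 114 → 1378 → 4098  — repeats 4098 (not base-9 4-happy)
320: 320 → 4802 → 2562 → 2258 → 6578 → 4098 → 1956 → 1394 → 8194 → 290 → 722 → 8208 → 114 → 1378 → 4098  — repeats 4098 (not base-9 4-happy)

3299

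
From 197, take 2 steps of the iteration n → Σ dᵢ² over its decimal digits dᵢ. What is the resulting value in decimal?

11

197 → 1² + 9² + 7² = 131
131 → 1² + 3² + 1² = 11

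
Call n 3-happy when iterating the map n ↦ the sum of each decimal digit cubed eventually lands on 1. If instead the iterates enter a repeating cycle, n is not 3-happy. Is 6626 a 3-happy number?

6626 → 656
656 → 557
557 → 593
593 → 881
881 → 1025
1025 → 134
134 → 92
92 → 737
737 → 713
713 → 371
371 → 371  — 371 already seen; the sequence cycles without reaching 1.

not 3-happy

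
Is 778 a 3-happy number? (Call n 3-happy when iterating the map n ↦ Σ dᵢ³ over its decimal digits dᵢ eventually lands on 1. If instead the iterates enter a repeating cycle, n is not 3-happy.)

778 → 7³ + 7³ + 8³ = 343 + 343 + 512 = 1198
1198 → 1³ + 1³ + 9³ + 8³ = 1 + 1 + 729 + 512 = 1243
1243 → 1³ + 2³ + 4³ + 3³ = 1 + 8 + 64 + 27 = 100
100 → 1³ + 0³ + 0³ = 1 + 0 + 0 = 1  — reached 1.

3-happy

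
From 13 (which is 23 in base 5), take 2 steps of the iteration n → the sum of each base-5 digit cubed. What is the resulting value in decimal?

9

13 = (2,3)_5 → 2³ + 3³ = 35
35 = (1,2,0)_5 → 1³ + 2³ + 0³ = 9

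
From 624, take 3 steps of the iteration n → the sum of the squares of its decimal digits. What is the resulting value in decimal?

624 → 6² + 2² + 4² = 36 + 4 + 16 = 56
56 → 5² + 6² = 25 + 36 = 61
61 → 6² + 1² = 36 + 1 = 37

37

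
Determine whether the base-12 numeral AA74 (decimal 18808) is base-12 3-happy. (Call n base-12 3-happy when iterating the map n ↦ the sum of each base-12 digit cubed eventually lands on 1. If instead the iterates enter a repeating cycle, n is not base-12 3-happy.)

base-12 3-happy

18808 = (10,10,7,4)_12 → 10³ + 10³ + 7³ + 4³ = 2407
2407 = (1,4,8,7)_12 → 1³ + 4³ + 8³ + 7³ = 920
920 = (6,4,8)_12 → 6³ + 4³ + 8³ = 792
792 = (5,6,0)_12 → 5³ + 6³ + 0³ = 341
341 = (2,4,5)_12 → 2³ + 4³ + 5³ = 197
197 = (1,4,5)_12 → 1³ + 4³ + 5³ = 190
190 = (1,3,10)_12 → 1³ + 3³ + 10³ = 1028
1028 = (7,1,8)_12 → 7³ + 1³ + 8³ = 856
856 = (5,11,4)_12 → 5³ + 11³ + 4³ = 1520
1520 = (10,6,8)_12 → 10³ + 6³ + 8³ = 1728
1728 = (1,0,0,0)_12 → 1³ + 0³ + 0³ + 0³ = 1  — reached 1.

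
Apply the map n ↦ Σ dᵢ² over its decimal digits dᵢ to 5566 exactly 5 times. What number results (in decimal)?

61

5566 → 5² + 5² + 6² + 6² = 25 + 25 + 36 + 36 = 122
122 → 1² + 2² + 2² = 1 + 4 + 4 = 9
9 → 9² = 81
81 → 8² + 1² = 64 + 1 = 65
65 → 6² + 5² = 36 + 25 = 61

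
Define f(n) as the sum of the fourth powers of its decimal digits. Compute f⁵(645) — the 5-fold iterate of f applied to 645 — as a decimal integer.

645 → 6⁴ + 4⁴ + 5⁴ = 2177
2177 → 2⁴ + 1⁴ + 7⁴ + 7⁴ = 4819
4819 → 4⁴ + 8⁴ + 1⁴ + 9⁴ = 10914
10914 → 1⁴ + 0⁴ + 9⁴ + 1⁴ + 4⁴ = 6819
6819 → 6⁴ + 8⁴ + 1⁴ + 9⁴ = 11954

11954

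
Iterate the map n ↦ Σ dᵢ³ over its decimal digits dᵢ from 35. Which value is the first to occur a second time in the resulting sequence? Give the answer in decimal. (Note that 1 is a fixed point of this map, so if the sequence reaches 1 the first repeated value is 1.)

35 → 3³ + 5³ = 152
152 → 1³ + 5³ + 2³ = 134
134 → 1³ + 3³ + 4³ = 92
92 → 9³ + 2³ = 737
737 → 7³ + 3³ + 7³ = 713
713 → 7³ + 1³ + 3³ = 371
371 → 3³ + 7³ + 1³ = 371  — 371 already appeared earlier.

371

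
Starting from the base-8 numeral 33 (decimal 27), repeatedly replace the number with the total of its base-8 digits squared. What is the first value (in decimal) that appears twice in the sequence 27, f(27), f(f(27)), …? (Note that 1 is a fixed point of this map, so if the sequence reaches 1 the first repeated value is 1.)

1

27 = (3,3)_8 → 3² + 3² = 18
18 = (2,2)_8 → 2² + 2² = 8
8 = (1,0)_8 → 1² + 0² = 1  — reached the fixed point 1.
1 → 1, so 1 is the first repeated value.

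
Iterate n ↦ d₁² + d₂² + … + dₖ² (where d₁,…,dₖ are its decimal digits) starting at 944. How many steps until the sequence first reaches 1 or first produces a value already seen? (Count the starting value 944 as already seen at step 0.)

944 → 9² + 4² + 4² = 113
113 → 1² + 1² + 3² = 11
11 → 1² + 1² = 2
2 → 2² = 4
4 → 4² = 16
16 → 1² + 6² = 37
37 → 3² + 7² = 58
58 → 5² + 8² = 89
89 → 8² + 9² = 145
145 → 1² + 4² + 5² = 42
42 → 4² + 2² = 20
20 → 2² + 0² = 4  — 4 repeats.
That took 12 steps.

12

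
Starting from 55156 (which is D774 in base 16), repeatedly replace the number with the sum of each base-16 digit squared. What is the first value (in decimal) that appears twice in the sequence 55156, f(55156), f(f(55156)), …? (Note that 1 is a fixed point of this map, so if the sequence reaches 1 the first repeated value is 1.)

55156 = (13,7,7,4)_16 → 13² + 7² + 7² + 4² = 169 + 49 + 49 + 16 = 283
283 = (1,1,11)_16 → 1² + 1² + 11² = 1 + 1 + 121 = 123
123 = (7,11)_16 → 7² + 11² = 49 + 121 = 170
170 = (10,10)_16 → 10² + 10² = 100 + 100 = 200
200 = (12,8)_16 → 12² + 8² = 144 + 64 = 208
208 = (13,0)_16 → 13² + 0² = 169 + 0 = 169
169 = (10,9)_16 → 10² + 9² = 100 + 81 = 181
181 = (11,5)_16 → 11² + 5² = 121 + 25 = 146
146 = (9,2)_16 → 9² + 2² = 81 + 4 = 85
85 = (5,5)_16 → 5² + 5² = 25 + 25 = 50
50 = (3,2)_16 → 3² + 2² = 9 + 4 = 13
13 = (13)_16 → 13² = 169  — 169 already appeared earlier.

169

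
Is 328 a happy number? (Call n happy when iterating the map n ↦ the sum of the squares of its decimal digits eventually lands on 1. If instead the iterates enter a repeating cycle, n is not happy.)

328 → 3² + 2² + 8² = 77
77 → 7² + 7² = 98
98 → 9² + 8² = 145
145 → 1² + 4² + 5² = 42
42 → 4² + 2² = 20
20 → 2² + 0² = 4
4 → 4² = 16
16 → 1² + 6² = 37
37 → 3² + 7² = 58
58 → 5² + 8² = 89
89 → 8² + 9² = 145  — 145 already seen; the sequence cycles without reaching 1.

not happy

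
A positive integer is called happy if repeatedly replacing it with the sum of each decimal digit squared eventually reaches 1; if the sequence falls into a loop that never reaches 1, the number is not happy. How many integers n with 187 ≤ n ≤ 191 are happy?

2

187: 187 → 114 → 18 → 65 → 61 → 37 → 58 → 89 → 145 → 42 → 20 → 4 → 16 → 37  (repeats 37)
188: 188 → 129 → 86 → 100 → 1  (reaches 1)
189: 189 → 146 → 53 → 34 → 25 → 29 → 85 → 89 → 145 → 42 → 20 → 4 → 16 → 37 → 58 → 89  (repeats 89)
190: 190 → 82 → 68 → 100 → 1  (reaches 1)
191: 191 → 83 → 73 → 58 → 89 → 145 → 42 → 20 → 4 → 16 → 37 → 58  (repeats 58)
happy: 188, 190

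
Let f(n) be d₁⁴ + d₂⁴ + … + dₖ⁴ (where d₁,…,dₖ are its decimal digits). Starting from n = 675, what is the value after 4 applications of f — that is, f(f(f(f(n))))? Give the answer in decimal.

13139

675 → 6⁴ + 7⁴ + 5⁴ = 1296 + 2401 + 625 = 4322
4322 → 4⁴ + 3⁴ + 2⁴ + 2⁴ = 256 + 81 + 16 + 16 = 369
369 → 3⁴ + 6⁴ + 9⁴ = 81 + 1296 + 6561 = 7938
7938 → 7⁴ + 9⁴ + 3⁴ + 8⁴ = 2401 + 6561 + 81 + 4096 = 13139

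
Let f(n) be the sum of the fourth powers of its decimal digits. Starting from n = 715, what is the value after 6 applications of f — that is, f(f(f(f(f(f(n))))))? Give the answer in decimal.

4338

715 → 7⁴ + 1⁴ + 5⁴ = 2401 + 1 + 625 = 3027
3027 → 3⁴ + 0⁴ + 2⁴ + 7⁴ = 81 + 0 + 16 + 2401 = 2498
2498 → 2⁴ + 4⁴ + 9⁴ + 8⁴ = 16 + 256 + 6561 + 4096 = 10929
10929 → 1⁴ + 0⁴ + 9⁴ + 2⁴ + 9⁴ = 1 + 0 + 6561 + 16 + 6561 = 13139
13139 → 1⁴ + 3⁴ + 1⁴ + 3⁴ + 9⁴ = 1 + 81 + 1 + 81 + 6561 = 6725
6725 → 6⁴ + 7⁴ + 2⁴ + 5⁴ = 1296 + 2401 + 16 + 625 = 4338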